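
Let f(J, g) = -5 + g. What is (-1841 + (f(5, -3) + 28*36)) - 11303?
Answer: -12144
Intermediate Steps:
(-1841 + (f(5, -3) + 28*36)) - 11303 = (-1841 + ((-5 - 3) + 28*36)) - 11303 = (-1841 + (-8 + 1008)) - 11303 = (-1841 + 1000) - 11303 = -841 - 11303 = -12144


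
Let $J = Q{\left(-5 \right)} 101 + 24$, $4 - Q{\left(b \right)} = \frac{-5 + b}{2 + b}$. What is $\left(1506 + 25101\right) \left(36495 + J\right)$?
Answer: $973452571$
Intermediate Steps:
$Q{\left(b \right)} = 4 - \frac{-5 + b}{2 + b}$
$J = \frac{274}{3}$ ($J = \frac{13 + 3 \left(-5\right)}{2 - 5} \cdot 101 + 24 = \frac{13 - 15}{-3} \cdot 101 + 24 = \left(- \frac{1}{3}\right) \left(-2\right) 101 + 24 = \frac{2}{3} \cdot 101 + 24 = \frac{202}{3} + 24 = \frac{274}{3} \approx 91.333$)
$\left(1506 + 25101\right) \left(36495 + J\right) = \left(1506 + 25101\right) \left(36495 + \frac{274}{3}\right) = 26607 \cdot \frac{109759}{3} = 973452571$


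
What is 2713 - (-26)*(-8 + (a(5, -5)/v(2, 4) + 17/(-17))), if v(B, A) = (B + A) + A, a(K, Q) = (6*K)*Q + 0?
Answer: 2089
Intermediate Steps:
a(K, Q) = 6*K*Q (a(K, Q) = 6*K*Q + 0 = 6*K*Q)
v(B, A) = B + 2*A (v(B, A) = (A + B) + A = B + 2*A)
2713 - (-26)*(-8 + (a(5, -5)/v(2, 4) + 17/(-17))) = 2713 - (-26)*(-8 + ((6*5*(-5))/(2 + 2*4) + 17/(-17))) = 2713 - (-26)*(-8 + (-150/(2 + 8) + 17*(-1/17))) = 2713 - (-26)*(-8 + (-150/10 - 1)) = 2713 - (-26)*(-8 + (-150*⅒ - 1)) = 2713 - (-26)*(-8 + (-15 - 1)) = 2713 - (-26)*(-8 - 16) = 2713 - (-26)*(-24) = 2713 - 1*624 = 2713 - 624 = 2089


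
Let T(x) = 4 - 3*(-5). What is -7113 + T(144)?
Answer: -7094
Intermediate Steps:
T(x) = 19 (T(x) = 4 + 15 = 19)
-7113 + T(144) = -7113 + 19 = -7094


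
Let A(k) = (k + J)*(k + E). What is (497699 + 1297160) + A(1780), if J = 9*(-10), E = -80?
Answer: 4667859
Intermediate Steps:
J = -90
A(k) = (-90 + k)*(-80 + k) (A(k) = (k - 90)*(k - 80) = (-90 + k)*(-80 + k))
(497699 + 1297160) + A(1780) = (497699 + 1297160) + (7200 + 1780**2 - 170*1780) = 1794859 + (7200 + 3168400 - 302600) = 1794859 + 2873000 = 4667859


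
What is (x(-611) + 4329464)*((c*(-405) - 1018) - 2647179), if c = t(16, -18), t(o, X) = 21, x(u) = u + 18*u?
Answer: -11471254014210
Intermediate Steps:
x(u) = 19*u
c = 21
(x(-611) + 4329464)*((c*(-405) - 1018) - 2647179) = (19*(-611) + 4329464)*((21*(-405) - 1018) - 2647179) = (-11609 + 4329464)*((-8505 - 1018) - 2647179) = 4317855*(-9523 - 2647179) = 4317855*(-2656702) = -11471254014210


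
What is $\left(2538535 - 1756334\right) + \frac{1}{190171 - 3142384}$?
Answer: $\frac{2309223960812}{2952213} \approx 7.822 \cdot 10^{5}$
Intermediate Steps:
$\left(2538535 - 1756334\right) + \frac{1}{190171 - 3142384} = 782201 + \frac{1}{-2952213} = 782201 - \frac{1}{2952213} = \frac{2309223960812}{2952213}$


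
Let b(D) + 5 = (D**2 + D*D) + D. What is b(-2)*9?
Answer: 9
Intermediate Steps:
b(D) = -5 + D + 2*D**2 (b(D) = -5 + ((D**2 + D*D) + D) = -5 + ((D**2 + D**2) + D) = -5 + (2*D**2 + D) = -5 + (D + 2*D**2) = -5 + D + 2*D**2)
b(-2)*9 = (-5 - 2 + 2*(-2)**2)*9 = (-5 - 2 + 2*4)*9 = (-5 - 2 + 8)*9 = 1*9 = 9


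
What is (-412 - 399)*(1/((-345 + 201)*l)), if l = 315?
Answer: 811/45360 ≈ 0.017879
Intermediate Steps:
(-412 - 399)*(1/((-345 + 201)*l)) = (-412 - 399)*(1/((-345 + 201)*315)) = -811/((-144)*315) = -(-811)/(144*315) = -811*(-1/45360) = 811/45360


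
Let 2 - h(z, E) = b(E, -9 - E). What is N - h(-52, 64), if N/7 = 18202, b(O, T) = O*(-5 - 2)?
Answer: 126964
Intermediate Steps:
b(O, T) = -7*O (b(O, T) = O*(-7) = -7*O)
h(z, E) = 2 + 7*E (h(z, E) = 2 - (-7)*E = 2 + 7*E)
N = 127414 (N = 7*18202 = 127414)
N - h(-52, 64) = 127414 - (2 + 7*64) = 127414 - (2 + 448) = 127414 - 1*450 = 127414 - 450 = 126964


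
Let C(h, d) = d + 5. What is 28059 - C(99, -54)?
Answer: 28108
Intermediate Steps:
C(h, d) = 5 + d
28059 - C(99, -54) = 28059 - (5 - 54) = 28059 - 1*(-49) = 28059 + 49 = 28108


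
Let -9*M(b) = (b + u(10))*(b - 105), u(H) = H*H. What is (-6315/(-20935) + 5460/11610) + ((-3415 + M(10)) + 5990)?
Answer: 672792160/180041 ≈ 3736.9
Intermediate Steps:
u(H) = H²
M(b) = -(-105 + b)*(100 + b)/9 (M(b) = -(b + 10²)*(b - 105)/9 = -(b + 100)*(-105 + b)/9 = -(100 + b)*(-105 + b)/9 = -(-105 + b)*(100 + b)/9)
(-6315/(-20935) + 5460/11610) + ((-3415 + M(10)) + 5990) = (-6315/(-20935) + 5460/11610) + ((-3415 + (3500/3 - ⅑*10² + (5/9)*10)) + 5990) = (-6315*(-1/20935) + 5460*(1/11610)) + ((-3415 + (3500/3 - ⅑*100 + 50/9)) + 5990) = (1263/4187 + 182/387) + ((-3415 + (3500/3 - 100/9 + 50/9)) + 5990) = 1250815/1620369 + ((-3415 + 10450/9) + 5990) = 1250815/1620369 + (-20285/9 + 5990) = 1250815/1620369 + 33625/9 = 672792160/180041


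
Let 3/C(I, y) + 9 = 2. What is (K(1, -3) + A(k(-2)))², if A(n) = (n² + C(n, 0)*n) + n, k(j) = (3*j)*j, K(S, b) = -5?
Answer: 1042441/49 ≈ 21274.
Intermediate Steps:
C(I, y) = -3/7 (C(I, y) = 3/(-9 + 2) = 3/(-7) = 3*(-⅐) = -3/7)
k(j) = 3*j²
A(n) = n² + 4*n/7 (A(n) = (n² - 3*n/7) + n = n² + 4*n/7)
(K(1, -3) + A(k(-2)))² = (-5 + (3*(-2)²)*(4 + 7*(3*(-2)²))/7)² = (-5 + (3*4)*(4 + 7*(3*4))/7)² = (-5 + (⅐)*12*(4 + 7*12))² = (-5 + (⅐)*12*(4 + 84))² = (-5 + (⅐)*12*88)² = (-5 + 1056/7)² = (1021/7)² = 1042441/49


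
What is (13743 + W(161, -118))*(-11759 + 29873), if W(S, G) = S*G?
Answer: -95189070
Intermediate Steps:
W(S, G) = G*S
(13743 + W(161, -118))*(-11759 + 29873) = (13743 - 118*161)*(-11759 + 29873) = (13743 - 18998)*18114 = -5255*18114 = -95189070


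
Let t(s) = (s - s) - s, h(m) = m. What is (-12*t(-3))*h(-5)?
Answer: 180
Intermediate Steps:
t(s) = -s (t(s) = 0 - s = -s)
(-12*t(-3))*h(-5) = -(-12)*(-3)*(-5) = -12*3*(-5) = -36*(-5) = 180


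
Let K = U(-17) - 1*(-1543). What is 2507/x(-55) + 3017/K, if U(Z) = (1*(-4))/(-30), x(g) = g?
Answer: -55540504/1273085 ≈ -43.627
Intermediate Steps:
U(Z) = 2/15 (U(Z) = -4*(-1/30) = 2/15)
K = 23147/15 (K = 2/15 - 1*(-1543) = 2/15 + 1543 = 23147/15 ≈ 1543.1)
2507/x(-55) + 3017/K = 2507/(-55) + 3017/(23147/15) = 2507*(-1/55) + 3017*(15/23147) = -2507/55 + 45255/23147 = -55540504/1273085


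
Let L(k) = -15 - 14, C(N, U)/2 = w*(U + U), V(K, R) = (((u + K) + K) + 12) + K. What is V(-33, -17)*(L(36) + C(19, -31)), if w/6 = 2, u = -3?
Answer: 136530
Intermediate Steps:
w = 12 (w = 6*2 = 12)
V(K, R) = 9 + 3*K (V(K, R) = (((-3 + K) + K) + 12) + K = ((-3 + 2*K) + 12) + K = (9 + 2*K) + K = 9 + 3*K)
C(N, U) = 48*U (C(N, U) = 2*(12*(U + U)) = 2*(12*(2*U)) = 2*(24*U) = 48*U)
L(k) = -29
V(-33, -17)*(L(36) + C(19, -31)) = (9 + 3*(-33))*(-29 + 48*(-31)) = (9 - 99)*(-29 - 1488) = -90*(-1517) = 136530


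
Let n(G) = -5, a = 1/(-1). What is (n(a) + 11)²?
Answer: 36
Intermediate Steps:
a = -1 (a = 1*(-1) = -1)
(n(a) + 11)² = (-5 + 11)² = 6² = 36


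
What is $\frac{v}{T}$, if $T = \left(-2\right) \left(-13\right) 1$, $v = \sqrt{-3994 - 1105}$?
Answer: $\frac{i \sqrt{5099}}{26} \approx 2.7464 i$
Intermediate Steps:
$v = i \sqrt{5099}$ ($v = \sqrt{-5099} = i \sqrt{5099} \approx 71.407 i$)
$T = 26$ ($T = 26 \cdot 1 = 26$)
$\frac{v}{T} = \frac{i \sqrt{5099}}{26}$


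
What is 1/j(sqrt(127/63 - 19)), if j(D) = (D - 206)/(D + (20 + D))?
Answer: 2*(sqrt(7490) - 210*I)/(sqrt(7490) + 4326*I) ≈ -0.096248 - 0.041937*I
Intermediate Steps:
j(D) = (-206 + D)/(20 + 2*D)
1/j(sqrt(127/63 - 19)) = 1/((-206 + sqrt(127/63 - 19))/(2*(10 + sqrt(127/63 - 19)))) = 1/((-206 + sqrt(-1070/63))/(2*(10 + sqrt(-1070/63)))) = 1/((-206 + I*sqrt(7490)/21)/(2*(10 + I*sqrt(7490)/21))) = 2*(10 + I*sqrt(7490)/21)/(-206 + I*sqrt(7490)/21)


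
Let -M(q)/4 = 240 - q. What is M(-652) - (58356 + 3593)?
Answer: -65517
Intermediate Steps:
M(q) = -960 + 4*q (M(q) = -4*(240 - q) = -960 + 4*q)
M(-652) - (58356 + 3593) = (-960 + 4*(-652)) - (58356 + 3593) = (-960 - 2608) - 1*61949 = -3568 - 61949 = -65517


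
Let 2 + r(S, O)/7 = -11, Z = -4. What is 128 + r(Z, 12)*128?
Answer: -11520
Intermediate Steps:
r(S, O) = -91 (r(S, O) = -14 + 7*(-11) = -14 - 77 = -91)
128 + r(Z, 12)*128 = 128 - 91*128 = 128 - 11648 = -11520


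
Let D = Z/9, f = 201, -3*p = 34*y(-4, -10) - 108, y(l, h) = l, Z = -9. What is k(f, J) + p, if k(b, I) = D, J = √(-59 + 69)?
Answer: 241/3 ≈ 80.333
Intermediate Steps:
J = √10 ≈ 3.1623
p = 244/3 (p = -(34*(-4) - 108)/3 = -(-136 - 108)/3 = -⅓*(-244) = 244/3 ≈ 81.333)
D = -1 (D = -9/9 = -9*⅑ = -1)
k(b, I) = -1
k(f, J) + p = -1 + 244/3 = 241/3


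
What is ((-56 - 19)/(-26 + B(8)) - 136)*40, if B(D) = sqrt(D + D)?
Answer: -58340/11 ≈ -5303.6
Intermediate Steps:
B(D) = sqrt(2)*sqrt(D) (B(D) = sqrt(2*D) = sqrt(2)*sqrt(D))
((-56 - 19)/(-26 + B(8)) - 136)*40 = ((-56 - 19)/(-26 + sqrt(2)*sqrt(8)) - 136)*40 = (-75/(-26 + sqrt(2)*(2*sqrt(2))) - 136)*40 = (-75/(-26 + 4) - 136)*40 = (-75/(-22) - 136)*40 = (-75*(-1/22) - 136)*40 = (75/22 - 136)*40 = -2917/22*40 = -58340/11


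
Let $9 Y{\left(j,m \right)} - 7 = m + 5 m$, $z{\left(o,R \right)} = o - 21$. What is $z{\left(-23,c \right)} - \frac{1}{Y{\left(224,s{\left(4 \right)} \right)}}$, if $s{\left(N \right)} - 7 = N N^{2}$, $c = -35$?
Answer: $- \frac{19061}{433} \approx -44.021$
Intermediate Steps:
$s{\left(N \right)} = 7 + N^{3}$ ($s{\left(N \right)} = 7 + N N^{2} = 7 + N^{3}$)
$z{\left(o,R \right)} = -21 + o$
$Y{\left(j,m \right)} = \frac{7}{9} + \frac{2 m}{3}$ ($Y{\left(j,m \right)} = \frac{7}{9} + \frac{m + 5 m}{9} = \frac{7}{9} + \frac{6 m}{9} = \frac{7}{9} + \frac{2 m}{3}$)
$z{\left(-23,c \right)} - \frac{1}{Y{\left(224,s{\left(4 \right)} \right)}} = \left(-21 - 23\right) - \frac{1}{\frac{7}{9} + \frac{2 \left(7 + 4^{3}\right)}{3}} = -44 - \frac{1}{\frac{7}{9} + \frac{2 \left(7 + 64\right)}{3}} = -44 - \frac{1}{\frac{7}{9} + \frac{2}{3} \cdot 71} = -44 - \frac{1}{\frac{7}{9} + \frac{142}{3}} = -44 - \frac{1}{\frac{433}{9}} = -44 - \frac{9}{433} = - \frac{19061}{433}$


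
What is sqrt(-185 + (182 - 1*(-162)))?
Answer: sqrt(159) ≈ 12.610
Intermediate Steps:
sqrt(-185 + (182 - 1*(-162))) = sqrt(-185 + (182 + 162)) = sqrt(-185 + 344) = sqrt(159)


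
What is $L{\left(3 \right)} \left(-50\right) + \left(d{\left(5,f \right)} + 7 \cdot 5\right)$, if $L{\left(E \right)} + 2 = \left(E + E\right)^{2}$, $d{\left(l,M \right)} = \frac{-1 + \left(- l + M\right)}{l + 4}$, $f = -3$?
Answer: $-1666$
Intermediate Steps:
$d{\left(l,M \right)} = \frac{-1 + M - l}{4 + l}$ ($d{\left(l,M \right)} = \frac{-1 + \left(M - l\right)}{4 + l} = \frac{-1 + M - l}{4 + l}$)
$L{\left(E \right)} = -2 + 4 E^{2}$ ($L{\left(E \right)} = -2 + \left(E + E\right)^{2} = -2 + \left(2 E\right)^{2} = -2 + 4 E^{2}$)
$L{\left(3 \right)} \left(-50\right) + \left(d{\left(5,f \right)} + 7 \cdot 5\right) = \left(-2 + 4 \cdot 3^{2}\right) \left(-50\right) + \left(\frac{-1 - 3 - 5}{4 + 5} + 7 \cdot 5\right) = \left(-2 + 4 \cdot 9\right) \left(-50\right) + \left(\frac{-1 - 3 - 5}{9} + 35\right) = \left(-2 + 36\right) \left(-50\right) + \left(\frac{1}{9} \left(-9\right) + 35\right) = 34 \left(-50\right) + \left(-1 + 35\right) = -1700 + 34 = -1666$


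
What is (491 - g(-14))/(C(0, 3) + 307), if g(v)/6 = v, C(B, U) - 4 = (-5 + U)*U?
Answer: 115/61 ≈ 1.8852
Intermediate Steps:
C(B, U) = 4 + U*(-5 + U) (C(B, U) = 4 + (-5 + U)*U = 4 + U*(-5 + U))
g(v) = 6*v
(491 - g(-14))/(C(0, 3) + 307) = (491 - 6*(-14))/((4 + 3**2 - 5*3) + 307) = (491 - 1*(-84))/((4 + 9 - 15) + 307) = (491 + 84)/(-2 + 307) = 575/305 = 575*(1/305) = 115/61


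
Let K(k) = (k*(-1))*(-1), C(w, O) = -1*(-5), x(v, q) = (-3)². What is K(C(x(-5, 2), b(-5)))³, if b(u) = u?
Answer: 125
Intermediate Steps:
x(v, q) = 9
C(w, O) = 5
K(k) = k (K(k) = -k*(-1) = k)
K(C(x(-5, 2), b(-5)))³ = 5³ = 125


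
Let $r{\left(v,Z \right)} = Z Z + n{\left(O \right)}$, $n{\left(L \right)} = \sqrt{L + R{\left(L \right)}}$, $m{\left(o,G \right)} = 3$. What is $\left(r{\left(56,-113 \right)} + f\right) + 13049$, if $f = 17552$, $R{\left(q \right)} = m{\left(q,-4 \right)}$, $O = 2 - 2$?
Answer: $43370 + \sqrt{3} \approx 43372.0$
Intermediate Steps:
$O = 0$ ($O = 2 - 2 = 0$)
$R{\left(q \right)} = 3$
$n{\left(L \right)} = \sqrt{3 + L}$ ($n{\left(L \right)} = \sqrt{L + 3} = \sqrt{3 + L}$)
$r{\left(v,Z \right)} = \sqrt{3} + Z^{2}$ ($r{\left(v,Z \right)} = Z Z + \sqrt{3 + 0} = Z^{2} + \sqrt{3} = \sqrt{3} + Z^{2}$)
$\left(r{\left(56,-113 \right)} + f\right) + 13049 = \left(\left(\sqrt{3} + \left(-113\right)^{2}\right) + 17552\right) + 13049 = \left(\left(\sqrt{3} + 12769\right) + 17552\right) + 13049 = \left(\left(12769 + \sqrt{3}\right) + 17552\right) + 13049 = \left(30321 + \sqrt{3}\right) + 13049 = 43370 + \sqrt{3}$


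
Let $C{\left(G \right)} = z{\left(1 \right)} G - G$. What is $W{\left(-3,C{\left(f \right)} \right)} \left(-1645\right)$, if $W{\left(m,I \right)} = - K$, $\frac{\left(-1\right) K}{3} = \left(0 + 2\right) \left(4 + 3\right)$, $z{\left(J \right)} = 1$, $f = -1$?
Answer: $-69090$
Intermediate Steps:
$C{\left(G \right)} = 0$ ($C{\left(G \right)} = 1 G - G = G - G = 0$)
$K = -42$ ($K = - 3 \left(0 + 2\right) \left(4 + 3\right) = - 3 \cdot 2 \cdot 7 = \left(-3\right) 14 = -42$)
$W{\left(m,I \right)} = 42$ ($W{\left(m,I \right)} = \left(-1\right) \left(-42\right) = 42$)
$W{\left(-3,C{\left(f \right)} \right)} \left(-1645\right) = 42 \left(-1645\right) = -69090$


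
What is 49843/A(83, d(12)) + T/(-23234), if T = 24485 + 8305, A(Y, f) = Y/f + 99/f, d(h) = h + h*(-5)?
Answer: -13898119089/1057147 ≈ -13147.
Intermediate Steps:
d(h) = -4*h (d(h) = h - 5*h = -4*h)
A(Y, f) = 99/f + Y/f
T = 32790
49843/A(83, d(12)) + T/(-23234) = 49843/(((99 + 83)/((-4*12)))) + 32790/(-23234) = 49843/((182/(-48))) + 32790*(-1/23234) = 49843/((-1/48*182)) - 16395/11617 = 49843/(-91/24) - 16395/11617 = 49843*(-24/91) - 16395/11617 = -1196232/91 - 16395/11617 = -13898119089/1057147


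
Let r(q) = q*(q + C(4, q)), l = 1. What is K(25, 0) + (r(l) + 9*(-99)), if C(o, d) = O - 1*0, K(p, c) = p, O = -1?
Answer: -866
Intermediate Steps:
C(o, d) = -1 (C(o, d) = -1 - 1*0 = -1 + 0 = -1)
r(q) = q*(-1 + q) (r(q) = q*(q - 1) = q*(-1 + q))
K(25, 0) + (r(l) + 9*(-99)) = 25 + (1*(-1 + 1) + 9*(-99)) = 25 + (1*0 - 891) = 25 + (0 - 891) = 25 - 891 = -866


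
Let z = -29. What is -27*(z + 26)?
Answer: 81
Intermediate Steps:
-27*(z + 26) = -27*(-29 + 26) = -27*(-3) = 81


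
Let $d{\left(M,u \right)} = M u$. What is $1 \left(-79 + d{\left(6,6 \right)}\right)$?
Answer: $-43$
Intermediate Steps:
$1 \left(-79 + d{\left(6,6 \right)}\right) = 1 \left(-79 + 6 \cdot 6\right) = 1 \left(-79 + 36\right) = 1 \left(-43\right) = -43$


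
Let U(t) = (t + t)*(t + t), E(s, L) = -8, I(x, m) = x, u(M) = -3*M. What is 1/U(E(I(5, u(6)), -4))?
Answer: 1/256 ≈ 0.0039063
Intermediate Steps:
U(t) = 4*t² (U(t) = (2*t)*(2*t) = 4*t²)
1/U(E(I(5, u(6)), -4)) = 1/(4*(-8)²) = 1/(4*64) = 1/256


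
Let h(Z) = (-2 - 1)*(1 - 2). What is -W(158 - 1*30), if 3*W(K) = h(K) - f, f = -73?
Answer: -76/3 ≈ -25.333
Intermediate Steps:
h(Z) = 3 (h(Z) = -3*(-1) = 3)
W(K) = 76/3 (W(K) = (3 - 1*(-73))/3 = (3 + 73)/3 = (⅓)*76 = 76/3)
-W(158 - 1*30) = -1*76/3 = -76/3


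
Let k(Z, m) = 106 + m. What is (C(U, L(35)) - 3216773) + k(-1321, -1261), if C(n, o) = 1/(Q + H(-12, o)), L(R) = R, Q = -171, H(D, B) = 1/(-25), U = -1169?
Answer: -13759860153/4276 ≈ -3.2179e+6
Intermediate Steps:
H(D, B) = -1/25
C(n, o) = -25/4276 (C(n, o) = 1/(-171 - 1/25) = 1/(-4276/25) = -25/4276)
(C(U, L(35)) - 3216773) + k(-1321, -1261) = (-25/4276 - 3216773) + (106 - 1261) = -13754921373/4276 - 1155 = -13759860153/4276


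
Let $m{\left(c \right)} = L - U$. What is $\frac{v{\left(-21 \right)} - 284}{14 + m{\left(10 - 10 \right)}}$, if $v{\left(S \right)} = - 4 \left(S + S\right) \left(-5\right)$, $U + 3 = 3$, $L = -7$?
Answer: $- \frac{1124}{7} \approx -160.57$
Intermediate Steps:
$U = 0$ ($U = -3 + 3 = 0$)
$m{\left(c \right)} = -7$ ($m{\left(c \right)} = -7 - 0 = -7 + 0 = -7$)
$v{\left(S \right)} = 40 S$ ($v{\left(S \right)} = - 4 \cdot 2 S \left(-5\right) = - 8 S \left(-5\right) = 40 S$)
$\frac{v{\left(-21 \right)} - 284}{14 + m{\left(10 - 10 \right)}} = \frac{40 \left(-21\right) - 284}{14 - 7} = \frac{-840 - 284}{7} = \left(-1124\right) \frac{1}{7} = - \frac{1124}{7}$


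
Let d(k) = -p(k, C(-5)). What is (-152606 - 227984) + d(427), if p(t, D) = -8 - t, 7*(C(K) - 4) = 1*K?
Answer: -380155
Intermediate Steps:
C(K) = 4 + K/7 (C(K) = 4 + (1*K)/7 = 4 + K/7)
d(k) = 8 + k (d(k) = -(-8 - k) = 8 + k)
(-152606 - 227984) + d(427) = (-152606 - 227984) + (8 + 427) = -380590 + 435 = -380155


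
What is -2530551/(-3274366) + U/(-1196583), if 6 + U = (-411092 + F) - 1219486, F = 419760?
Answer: 2330898414939/1306016897126 ≈ 1.7847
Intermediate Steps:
U = -1210824 (U = -6 + ((-411092 + 419760) - 1219486) = -6 + (8668 - 1219486) = -6 - 1210818 = -1210824)
-2530551/(-3274366) + U/(-1196583) = -2530551/(-3274366) - 1210824/(-1196583) = -2530551*(-1/3274366) - 1210824*(-1/1196583) = 2530551/3274366 + 403608/398861 = 2330898414939/1306016897126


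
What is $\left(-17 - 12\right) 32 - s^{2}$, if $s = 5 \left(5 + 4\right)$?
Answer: $-2953$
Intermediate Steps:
$s = 45$ ($s = 5 \cdot 9 = 45$)
$\left(-17 - 12\right) 32 - s^{2} = \left(-17 - 12\right) 32 - 45^{2} = \left(-17 - 12\right) 32 - 2025 = \left(-29\right) 32 - 2025 = -928 - 2025 = -2953$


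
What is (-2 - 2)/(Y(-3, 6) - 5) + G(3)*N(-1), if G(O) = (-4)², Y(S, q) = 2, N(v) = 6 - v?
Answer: 340/3 ≈ 113.33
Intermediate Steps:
N(v) = 6 - v
G(O) = 16
(-2 - 2)/(Y(-3, 6) - 5) + G(3)*N(-1) = (-2 - 2)/(2 - 5) + 16*(6 - 1*(-1)) = -4/(-3) + 16*(6 + 1) = -4*(-⅓) + 16*7 = 4/3 + 112 = 340/3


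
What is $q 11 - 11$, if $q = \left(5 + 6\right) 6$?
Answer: $715$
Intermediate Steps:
$q = 66$ ($q = 11 \cdot 6 = 66$)
$q 11 - 11 = 66 \cdot 11 - 11 = 726 - 11 = 715$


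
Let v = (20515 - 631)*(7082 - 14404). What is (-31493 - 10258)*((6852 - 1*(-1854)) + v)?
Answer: 6078191660442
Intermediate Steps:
v = -145590648 (v = 19884*(-7322) = -145590648)
(-31493 - 10258)*((6852 - 1*(-1854)) + v) = (-31493 - 10258)*((6852 - 1*(-1854)) - 145590648) = -41751*((6852 + 1854) - 145590648) = -41751*(8706 - 145590648) = -41751*(-145581942) = 6078191660442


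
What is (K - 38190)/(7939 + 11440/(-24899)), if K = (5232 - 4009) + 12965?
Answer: -597625798/197661721 ≈ -3.0235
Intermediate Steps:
K = 14188 (K = 1223 + 12965 = 14188)
(K - 38190)/(7939 + 11440/(-24899)) = (14188 - 38190)/(7939 + 11440/(-24899)) = -24002/(7939 + 11440*(-1/24899)) = -24002/(7939 - 11440/24899) = -24002/197661721/24899 = -24002*24899/197661721 = -597625798/197661721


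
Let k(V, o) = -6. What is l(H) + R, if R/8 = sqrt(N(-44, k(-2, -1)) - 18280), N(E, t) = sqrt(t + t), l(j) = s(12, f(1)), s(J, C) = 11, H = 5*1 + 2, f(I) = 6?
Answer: 11 + 8*sqrt(-18280 + 2*I*sqrt(3)) ≈ 11.102 + 1081.6*I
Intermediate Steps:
H = 7 (H = 5 + 2 = 7)
l(j) = 11
N(E, t) = sqrt(2)*sqrt(t) (N(E, t) = sqrt(2*t) = sqrt(2)*sqrt(t))
R = 8*sqrt(-18280 + 2*I*sqrt(3)) (R = 8*sqrt(sqrt(2)*sqrt(-6) - 18280) = 8*sqrt(sqrt(2)*(I*sqrt(6)) - 18280) = 8*sqrt(2*I*sqrt(3) - 18280) = 8*sqrt(-18280 + 2*I*sqrt(3)) ≈ 0.10249 + 1081.6*I)
l(H) + R = 11 + 8*sqrt(-18280 + 2*I*sqrt(3))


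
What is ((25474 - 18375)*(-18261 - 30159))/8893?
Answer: -343733580/8893 ≈ -38652.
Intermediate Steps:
((25474 - 18375)*(-18261 - 30159))/8893 = (7099*(-48420))*(1/8893) = -343733580*1/8893 = -343733580/8893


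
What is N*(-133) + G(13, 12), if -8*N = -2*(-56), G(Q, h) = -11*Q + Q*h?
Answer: 1875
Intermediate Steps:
N = -14 (N = -(-1)*(-56)/4 = -1/8*112 = -14)
N*(-133) + G(13, 12) = -14*(-133) + 13*(-11 + 12) = 1862 + 13*1 = 1862 + 13 = 1875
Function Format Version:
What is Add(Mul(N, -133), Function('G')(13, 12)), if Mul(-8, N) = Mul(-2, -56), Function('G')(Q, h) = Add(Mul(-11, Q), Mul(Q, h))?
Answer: 1875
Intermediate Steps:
N = -14 (N = Mul(Rational(-1, 8), Mul(-2, -56)) = Mul(Rational(-1, 8), 112) = -14)
Add(Mul(N, -133), Function('G')(13, 12)) = Add(Mul(-14, -133), Mul(13, Add(-11, 12))) = Add(1862, Mul(13, 1)) = Add(1862, 13) = 1875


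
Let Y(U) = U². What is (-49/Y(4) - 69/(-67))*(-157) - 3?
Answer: 338887/1072 ≈ 316.13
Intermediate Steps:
(-49/Y(4) - 69/(-67))*(-157) - 3 = (-49/(4²) - 69/(-67))*(-157) - 3 = (-49/16 - 69*(-1/67))*(-157) - 3 = (-49*1/16 + 69/67)*(-157) - 3 = (-49/16 + 69/67)*(-157) - 3 = -2179/1072*(-157) - 3 = 342103/1072 - 3 = 338887/1072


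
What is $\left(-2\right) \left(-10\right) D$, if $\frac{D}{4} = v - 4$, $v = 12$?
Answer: $640$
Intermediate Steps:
$D = 32$ ($D = 4 \left(12 - 4\right) = 4 \cdot 8 = 32$)
$\left(-2\right) \left(-10\right) D = \left(-2\right) \left(-10\right) 32 = 20 \cdot 32 = 640$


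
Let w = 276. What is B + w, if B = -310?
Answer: -34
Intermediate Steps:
B + w = -310 + 276 = -34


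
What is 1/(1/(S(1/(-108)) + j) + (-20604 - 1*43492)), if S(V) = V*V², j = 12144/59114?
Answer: -695358337/44566303122208 ≈ -1.5603e-5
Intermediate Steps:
j = 552/2687 (j = 12144*(1/59114) = 552/2687 ≈ 0.20543)
S(V) = V³
1/(1/(S(1/(-108)) + j) + (-20604 - 1*43492)) = 1/(1/((1/(-108))³ + 552/2687) + (-20604 - 1*43492)) = 1/(1/((-1/108)³ + 552/2687) + (-20604 - 43492)) = 1/(1/(-1/1259712 + 552/2687) - 64096) = 1/(1/(695358337/3384846144) - 64096) = 1/(3384846144/695358337 - 64096) = 1/(-44566303122208/695358337) = -695358337/44566303122208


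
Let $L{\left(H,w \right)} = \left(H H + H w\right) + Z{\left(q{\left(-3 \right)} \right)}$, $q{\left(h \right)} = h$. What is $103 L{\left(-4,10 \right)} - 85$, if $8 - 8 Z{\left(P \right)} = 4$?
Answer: $- \frac{5011}{2} \approx -2505.5$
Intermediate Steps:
$Z{\left(P \right)} = \frac{1}{2}$ ($Z{\left(P \right)} = 1 - \frac{1}{2} = \frac{1}{2}$)
$L{\left(H,w \right)} = \frac{1}{2} + H^{2} + H w$ ($L{\left(H,w \right)} = \left(H H + H w\right) + \frac{1}{2} = \left(H^{2} + H w\right) + \frac{1}{2} = \frac{1}{2} + H^{2} + H w$)
$103 L{\left(-4,10 \right)} - 85 = 103 \left(\frac{1}{2} + \left(-4\right)^{2} - 40\right) - 85 = 103 \left(\frac{1}{2} + 16 - 40\right) - 85 = 103 \left(- \frac{47}{2}\right) - 85 = - \frac{4841}{2} - 85 = - \frac{5011}{2}$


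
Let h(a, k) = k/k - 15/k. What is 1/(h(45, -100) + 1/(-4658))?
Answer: 46580/53557 ≈ 0.86973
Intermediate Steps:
h(a, k) = 1 - 15/k
1/(h(45, -100) + 1/(-4658)) = 1/((-15 - 100)/(-100) + 1/(-4658)) = 1/(-1/100*(-115) - 1/4658) = 1/(23/20 - 1/4658) = 1/(53557/46580) = 46580/53557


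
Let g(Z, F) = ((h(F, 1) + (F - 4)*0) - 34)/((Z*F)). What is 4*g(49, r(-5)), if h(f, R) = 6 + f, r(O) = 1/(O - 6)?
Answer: 1236/49 ≈ 25.224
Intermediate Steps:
r(O) = 1/(-6 + O)
g(Z, F) = (-28 + F)/(F*Z) (g(Z, F) = (((6 + F) + (F - 4)*0) - 34)/((Z*F)) = (((6 + F) + (-4 + F)*0) - 34)/((F*Z)) = (((6 + F) + 0) - 34)*(1/(F*Z)) = ((6 + F) - 34)*(1/(F*Z)) = (-28 + F)*(1/(F*Z)) = (-28 + F)/(F*Z))
4*g(49, r(-5)) = 4*((-28 + 1/(-6 - 5))/(1/(-6 - 5)*49)) = 4*((1/49)*(-28 + 1/(-11))/1/(-11)) = 4*((1/49)*(-28 - 1/11)/(-1/11)) = 4*(-11*1/49*(-309/11)) = 4*(309/49) = 1236/49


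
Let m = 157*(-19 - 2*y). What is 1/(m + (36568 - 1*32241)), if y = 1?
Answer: 1/1030 ≈ 0.00097087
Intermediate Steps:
m = -3297 (m = 157*(-19 - 2*1) = 157*(-19 - 2) = 157*(-21) = -3297)
1/(m + (36568 - 1*32241)) = 1/(-3297 + (36568 - 1*32241)) = 1/(-3297 + (36568 - 32241)) = 1/(-3297 + 4327) = 1/1030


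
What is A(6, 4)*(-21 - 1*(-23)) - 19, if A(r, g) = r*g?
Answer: 29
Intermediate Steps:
A(r, g) = g*r
A(6, 4)*(-21 - 1*(-23)) - 19 = (4*6)*(-21 - 1*(-23)) - 19 = 24*(-21 + 23) - 19 = 24*2 - 19 = 48 - 19 = 29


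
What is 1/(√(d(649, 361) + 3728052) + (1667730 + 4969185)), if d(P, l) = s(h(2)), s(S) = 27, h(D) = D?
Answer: 737435/4894292998794 - √414231/14682878996382 ≈ 1.5063e-7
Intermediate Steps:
d(P, l) = 27
1/(√(d(649, 361) + 3728052) + (1667730 + 4969185)) = 1/(√(27 + 3728052) + (1667730 + 4969185)) = 1/(√3728079 + 6636915) = 1/(3*√414231 + 6636915) = 1/(6636915 + 3*√414231)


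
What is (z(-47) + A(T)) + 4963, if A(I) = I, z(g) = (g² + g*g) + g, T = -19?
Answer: 9315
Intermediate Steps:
z(g) = g + 2*g² (z(g) = (g² + g²) + g = 2*g² + g = g + 2*g²)
(z(-47) + A(T)) + 4963 = (-47*(1 + 2*(-47)) - 19) + 4963 = (-47*(1 - 94) - 19) + 4963 = (-47*(-93) - 19) + 4963 = (4371 - 19) + 4963 = 4352 + 4963 = 9315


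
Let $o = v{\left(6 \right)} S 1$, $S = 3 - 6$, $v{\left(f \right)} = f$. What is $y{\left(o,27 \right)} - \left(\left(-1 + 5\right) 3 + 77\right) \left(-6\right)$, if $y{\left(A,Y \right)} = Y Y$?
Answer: $1263$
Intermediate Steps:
$S = -3$ ($S = 3 - 6 = -3$)
$o = -18$ ($o = 6 \left(-3\right) 1 = \left(-18\right) 1 = -18$)
$y{\left(A,Y \right)} = Y^{2}$
$y{\left(o,27 \right)} - \left(\left(-1 + 5\right) 3 + 77\right) \left(-6\right) = 27^{2} - \left(\left(-1 + 5\right) 3 + 77\right) \left(-6\right) = 729 - \left(4 \cdot 3 + 77\right) \left(-6\right) = 729 - \left(12 + 77\right) \left(-6\right) = 729 - 89 \left(-6\right) = 729 - -534 = 729 + 534 = 1263$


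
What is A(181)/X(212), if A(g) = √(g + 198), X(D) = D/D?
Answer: √379 ≈ 19.468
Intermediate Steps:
X(D) = 1
A(g) = √(198 + g)
A(181)/X(212) = √(198 + 181)/1 = √379*1 = √379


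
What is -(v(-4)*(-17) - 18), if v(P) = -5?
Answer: -67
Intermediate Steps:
-(v(-4)*(-17) - 18) = -(-5*(-17) - 18) = -(85 - 18) = -1*67 = -67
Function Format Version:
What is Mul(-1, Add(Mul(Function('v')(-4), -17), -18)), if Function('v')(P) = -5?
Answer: -67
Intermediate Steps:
Mul(-1, Add(Mul(Function('v')(-4), -17), -18)) = Mul(-1, Add(Mul(-5, -17), -18)) = Mul(-1, Add(85, -18)) = Mul(-1, 67) = -67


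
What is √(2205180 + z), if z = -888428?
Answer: 4*√82297 ≈ 1147.5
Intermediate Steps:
√(2205180 + z) = √(2205180 - 888428) = √1316752 = 4*√82297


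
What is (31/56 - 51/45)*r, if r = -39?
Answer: 6331/280 ≈ 22.611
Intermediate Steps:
(31/56 - 51/45)*r = (31/56 - 51/45)*(-39) = (31*(1/56) - 51*1/45)*(-39) = (31/56 - 17/15)*(-39) = -487/840*(-39) = 6331/280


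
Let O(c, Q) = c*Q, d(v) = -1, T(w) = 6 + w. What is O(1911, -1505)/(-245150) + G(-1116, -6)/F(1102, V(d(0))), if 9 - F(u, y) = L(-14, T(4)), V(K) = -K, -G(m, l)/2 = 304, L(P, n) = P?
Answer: -16580387/1127690 ≈ -14.703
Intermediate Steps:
G(m, l) = -608 (G(m, l) = -2*304 = -608)
O(c, Q) = Q*c
F(u, y) = 23 (F(u, y) = 9 - 1*(-14) = 9 + 14 = 23)
O(1911, -1505)/(-245150) + G(-1116, -6)/F(1102, V(d(0))) = -1505*1911/(-245150) - 608/23 = -2876055*(-1/245150) - 608*1/23 = 575211/49030 - 608/23 = -16580387/1127690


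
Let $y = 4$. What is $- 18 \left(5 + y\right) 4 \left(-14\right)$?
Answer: $9072$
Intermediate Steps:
$- 18 \left(5 + y\right) 4 \left(-14\right) = - 18 \left(5 + 4\right) 4 \left(-14\right) = - 18 \cdot 9 \cdot 4 \left(-14\right) = \left(-18\right) 36 \left(-14\right) = \left(-648\right) \left(-14\right) = 9072$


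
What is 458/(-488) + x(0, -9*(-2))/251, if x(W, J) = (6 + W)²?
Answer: -48695/61244 ≈ -0.79510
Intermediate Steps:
458/(-488) + x(0, -9*(-2))/251 = 458/(-488) + (6 + 0)²/251 = 458*(-1/488) + 6²*(1/251) = -229/244 + 36*(1/251) = -229/244 + 36/251 = -48695/61244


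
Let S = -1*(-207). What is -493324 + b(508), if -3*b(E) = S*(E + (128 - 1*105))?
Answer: -529963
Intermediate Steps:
S = 207
b(E) = -1587 - 69*E (b(E) = -69*(E + (128 - 1*105)) = -69*(E + (128 - 105)) = -69*(E + 23) = -69*(23 + E) = -(4761 + 207*E)/3 = -1587 - 69*E)
-493324 + b(508) = -493324 + (-1587 - 69*508) = -493324 + (-1587 - 35052) = -493324 - 36639 = -529963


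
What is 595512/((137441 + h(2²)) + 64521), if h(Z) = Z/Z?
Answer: 198504/67321 ≈ 2.9486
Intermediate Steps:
h(Z) = 1
595512/((137441 + h(2²)) + 64521) = 595512/((137441 + 1) + 64521) = 595512/(137442 + 64521) = 595512/201963 = 595512*(1/201963) = 198504/67321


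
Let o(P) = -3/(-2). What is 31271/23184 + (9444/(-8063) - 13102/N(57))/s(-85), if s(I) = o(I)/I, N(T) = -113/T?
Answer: -7909455850351351/21123382896 ≈ -3.7444e+5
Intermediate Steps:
o(P) = 3/2 (o(P) = -3*(-1/2) = 3/2)
s(I) = 3/(2*I) (s(I) = (3/2)/I = 3/(2*I))
31271/23184 + (9444/(-8063) - 13102/N(57))/s(-85) = 31271/23184 + (9444/(-8063) - 13102/((-113/57)))/(((3/2)/(-85))) = 31271*(1/23184) + (9444*(-1/8063) - 13102/((-113*1/57)))/(((3/2)*(-1/85))) = 31271/23184 + (-9444/8063 - 13102/(-113/57))/(-3/170) = 31271/23184 + (-9444/8063 - 13102*(-57/113))*(-170/3) = 31271/23184 + (-9444/8063 + 746814/113)*(-170/3) = 31271/23184 + (6020494110/911119)*(-170/3) = 31271/23184 - 341161332900/911119 = -7909455850351351/21123382896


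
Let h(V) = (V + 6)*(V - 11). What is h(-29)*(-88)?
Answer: -80960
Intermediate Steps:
h(V) = (-11 + V)*(6 + V) (h(V) = (6 + V)*(-11 + V) = (-11 + V)*(6 + V))
h(-29)*(-88) = (-66 + (-29)² - 5*(-29))*(-88) = (-66 + 841 + 145)*(-88) = 920*(-88) = -80960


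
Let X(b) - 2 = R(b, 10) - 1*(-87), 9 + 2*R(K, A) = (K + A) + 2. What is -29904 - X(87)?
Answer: -30038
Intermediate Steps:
R(K, A) = -7/2 + A/2 + K/2 (R(K, A) = -9/2 + ((K + A) + 2)/2 = -9/2 + ((A + K) + 2)/2 = -9/2 + (2 + A + K)/2 = -9/2 + (1 + A/2 + K/2) = -7/2 + A/2 + K/2)
X(b) = 181/2 + b/2 (X(b) = 2 + ((-7/2 + (½)*10 + b/2) - 1*(-87)) = 2 + ((-7/2 + 5 + b/2) + 87) = 2 + ((3/2 + b/2) + 87) = 2 + (177/2 + b/2) = 181/2 + b/2)
-29904 - X(87) = -29904 - (181/2 + (½)*87) = -29904 - (181/2 + 87/2) = -29904 - 1*134 = -29904 - 134 = -30038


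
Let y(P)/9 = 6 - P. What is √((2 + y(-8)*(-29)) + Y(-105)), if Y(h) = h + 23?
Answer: I*√3734 ≈ 61.106*I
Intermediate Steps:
y(P) = 54 - 9*P (y(P) = 9*(6 - P) = 54 - 9*P)
Y(h) = 23 + h
√((2 + y(-8)*(-29)) + Y(-105)) = √((2 + (54 - 9*(-8))*(-29)) + (23 - 105)) = √((2 + (54 + 72)*(-29)) - 82) = √((2 + 126*(-29)) - 82) = √((2 - 3654) - 82) = √(-3652 - 82) = √(-3734) = I*√3734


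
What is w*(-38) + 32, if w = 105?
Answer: -3958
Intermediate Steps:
w*(-38) + 32 = 105*(-38) + 32 = -3990 + 32 = -3958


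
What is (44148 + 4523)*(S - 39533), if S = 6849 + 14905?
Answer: -865321709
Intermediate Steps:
S = 21754
(44148 + 4523)*(S - 39533) = (44148 + 4523)*(21754 - 39533) = 48671*(-17779) = -865321709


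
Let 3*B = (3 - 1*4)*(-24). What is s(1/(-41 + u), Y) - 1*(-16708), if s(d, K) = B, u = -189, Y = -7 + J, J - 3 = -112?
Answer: 16716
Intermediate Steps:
J = -109 (J = 3 - 112 = -109)
Y = -116 (Y = -7 - 109 = -116)
B = 8 (B = ((3 - 1*4)*(-24))/3 = ((3 - 4)*(-24))/3 = (-1*(-24))/3 = (1/3)*24 = 8)
s(d, K) = 8
s(1/(-41 + u), Y) - 1*(-16708) = 8 - 1*(-16708) = 8 + 16708 = 16716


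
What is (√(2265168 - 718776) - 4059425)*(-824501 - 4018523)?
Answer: 19659892701200 - 9686048*√386598 ≈ 1.9654e+13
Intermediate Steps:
(√(2265168 - 718776) - 4059425)*(-824501 - 4018523) = (√1546392 - 4059425)*(-4843024) = (2*√386598 - 4059425)*(-4843024) = (-4059425 + 2*√386598)*(-4843024) = 19659892701200 - 9686048*√386598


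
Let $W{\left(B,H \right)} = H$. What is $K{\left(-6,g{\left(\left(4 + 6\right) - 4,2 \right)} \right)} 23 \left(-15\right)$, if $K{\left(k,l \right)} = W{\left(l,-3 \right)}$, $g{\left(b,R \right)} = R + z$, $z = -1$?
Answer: $1035$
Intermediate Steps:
$g{\left(b,R \right)} = -1 + R$ ($g{\left(b,R \right)} = R - 1 = -1 + R$)
$K{\left(k,l \right)} = -3$
$K{\left(-6,g{\left(\left(4 + 6\right) - 4,2 \right)} \right)} 23 \left(-15\right) = \left(-3\right) 23 \left(-15\right) = \left(-69\right) \left(-15\right) = 1035$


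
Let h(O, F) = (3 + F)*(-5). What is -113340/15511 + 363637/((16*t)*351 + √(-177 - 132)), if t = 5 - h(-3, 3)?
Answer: (-113340*√309 + 16637736893*I)/(15511*(√309 - 196560*I)) ≈ -5.4571 - 0.00016545*I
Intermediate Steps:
h(O, F) = -15 - 5*F
t = 35 (t = 5 - (-15 - 5*3) = 5 - (-15 - 15) = 5 - 1*(-30) = 5 + 30 = 35)
-113340/15511 + 363637/((16*t)*351 + √(-177 - 132)) = -113340/15511 + 363637/((16*35)*351 + √(-177 - 132)) = -113340*1/15511 + 363637/(560*351 + √(-309)) = -113340/15511 + 363637/(196560 + I*√309)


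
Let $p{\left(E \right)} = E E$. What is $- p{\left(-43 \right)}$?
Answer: $-1849$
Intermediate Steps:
$p{\left(E \right)} = E^{2}$
$- p{\left(-43 \right)} = - \left(-43\right)^{2} = \left(-1\right) 1849 = -1849$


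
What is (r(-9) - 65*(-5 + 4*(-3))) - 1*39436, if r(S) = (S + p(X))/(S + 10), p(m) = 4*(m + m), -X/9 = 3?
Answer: -38556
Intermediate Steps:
X = -27 (X = -9*3 = -27)
p(m) = 8*m (p(m) = 4*(2*m) = 8*m)
r(S) = (-216 + S)/(10 + S) (r(S) = (S + 8*(-27))/(S + 10) = (S - 216)/(10 + S) = (-216 + S)/(10 + S))
(r(-9) - 65*(-5 + 4*(-3))) - 1*39436 = ((-216 - 9)/(10 - 9) - 65*(-5 + 4*(-3))) - 1*39436 = (-225/1 - 65*(-5 - 12)) - 39436 = (1*(-225) - 65*(-17)) - 39436 = (-225 + 1105) - 39436 = 880 - 39436 = -38556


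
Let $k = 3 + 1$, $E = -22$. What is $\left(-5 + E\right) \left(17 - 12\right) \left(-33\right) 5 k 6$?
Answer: $534600$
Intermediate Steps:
$k = 4$
$\left(-5 + E\right) \left(17 - 12\right) \left(-33\right) 5 k 6 = \left(-5 - 22\right) \left(17 - 12\right) \left(-33\right) 5 \cdot 4 \cdot 6 = \left(-27\right) 5 \left(-33\right) 20 \cdot 6 = \left(-135\right) \left(-33\right) 120 = 4455 \cdot 120 = 534600$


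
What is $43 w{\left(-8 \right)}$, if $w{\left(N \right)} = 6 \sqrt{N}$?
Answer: $516 i \sqrt{2} \approx 729.73 i$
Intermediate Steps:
$43 w{\left(-8 \right)} = 43 \cdot 6 \sqrt{-8} = 43 \cdot 6 \cdot 2 i \sqrt{2} = 43 \cdot 12 i \sqrt{2} = 516 i \sqrt{2}$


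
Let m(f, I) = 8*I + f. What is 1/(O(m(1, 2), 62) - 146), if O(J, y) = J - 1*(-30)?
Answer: -1/99 ≈ -0.010101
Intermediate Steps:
m(f, I) = f + 8*I
O(J, y) = 30 + J (O(J, y) = J + 30 = 30 + J)
1/(O(m(1, 2), 62) - 146) = 1/((30 + (1 + 8*2)) - 146) = 1/((30 + (1 + 16)) - 146) = 1/((30 + 17) - 146) = 1/(47 - 146) = 1/(-99) = -1/99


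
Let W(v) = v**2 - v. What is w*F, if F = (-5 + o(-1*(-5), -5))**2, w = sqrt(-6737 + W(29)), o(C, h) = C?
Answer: 0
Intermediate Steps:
w = 5*I*sqrt(237) (w = sqrt(-6737 + 29*(-1 + 29)) = sqrt(-6737 + 29*28) = sqrt(-6737 + 812) = sqrt(-5925) = 5*I*sqrt(237) ≈ 76.974*I)
F = 0 (F = (-5 - 1*(-5))**2 = (-5 + 5)**2 = 0**2 = 0)
w*F = (5*I*sqrt(237))*0 = 0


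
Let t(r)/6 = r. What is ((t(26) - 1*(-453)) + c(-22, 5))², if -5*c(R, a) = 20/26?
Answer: 62647225/169 ≈ 3.7069e+5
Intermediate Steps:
c(R, a) = -2/13 (c(R, a) = -4/26 = -⅕*10/13 = -2/13)
t(r) = 6*r
((t(26) - 1*(-453)) + c(-22, 5))² = ((6*26 - 1*(-453)) - 2/13)² = ((156 + 453) - 2/13)² = (609 - 2/13)² = (7915/13)² = 62647225/169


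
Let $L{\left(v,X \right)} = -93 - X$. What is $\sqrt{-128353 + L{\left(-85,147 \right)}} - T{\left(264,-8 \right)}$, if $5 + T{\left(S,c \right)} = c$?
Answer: $13 + i \sqrt{128593} \approx 13.0 + 358.6 i$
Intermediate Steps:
$T{\left(S,c \right)} = -5 + c$
$\sqrt{-128353 + L{\left(-85,147 \right)}} - T{\left(264,-8 \right)} = \sqrt{-128353 - 240} - \left(-5 - 8\right) = \sqrt{-128353 - 240} - -13 = \sqrt{-128353 - 240} + 13 = \sqrt{-128593} + 13 = i \sqrt{128593} + 13 = 13 + i \sqrt{128593}$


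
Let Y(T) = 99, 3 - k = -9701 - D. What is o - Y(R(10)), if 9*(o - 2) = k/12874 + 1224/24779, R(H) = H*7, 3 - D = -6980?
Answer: -6781999649/70025454 ≈ -96.850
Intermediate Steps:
D = 6983 (D = 3 - 1*(-6980) = 3 + 6980 = 6983)
R(H) = 7*H
k = 16687 (k = 3 - (-9701 - 1*6983) = 3 - (-9701 - 6983) = 3 - 1*(-16684) = 3 + 16684 = 16687)
o = 150520297/70025454 (o = 2 + (16687/12874 + 1224/24779)/9 = 2 + (16687*(1/12874) + 1224*(1/24779))/9 = 2 + (407/314 + 1224/24779)/9 = 2 + (1/9)*(10469389/7780606) = 2 + 10469389/70025454 = 150520297/70025454 ≈ 2.1495)
o - Y(R(10)) = 150520297/70025454 - 1*99 = 150520297/70025454 - 99 = -6781999649/70025454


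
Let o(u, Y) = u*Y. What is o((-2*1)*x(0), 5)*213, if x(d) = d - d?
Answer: 0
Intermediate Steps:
x(d) = 0
o(u, Y) = Y*u
o((-2*1)*x(0), 5)*213 = (5*(-2*1*0))*213 = (5*(-2*0))*213 = (5*0)*213 = 0*213 = 0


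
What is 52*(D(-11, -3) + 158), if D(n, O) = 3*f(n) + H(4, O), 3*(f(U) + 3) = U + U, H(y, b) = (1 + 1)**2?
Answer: 6812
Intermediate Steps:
H(y, b) = 4 (H(y, b) = 2**2 = 4)
f(U) = -3 + 2*U/3 (f(U) = -3 + (U + U)/3 = -3 + (2*U)/3 = -3 + 2*U/3)
D(n, O) = -5 + 2*n (D(n, O) = 3*(-3 + 2*n/3) + 4 = (-9 + 2*n) + 4 = -5 + 2*n)
52*(D(-11, -3) + 158) = 52*((-5 + 2*(-11)) + 158) = 52*((-5 - 22) + 158) = 52*(-27 + 158) = 52*131 = 6812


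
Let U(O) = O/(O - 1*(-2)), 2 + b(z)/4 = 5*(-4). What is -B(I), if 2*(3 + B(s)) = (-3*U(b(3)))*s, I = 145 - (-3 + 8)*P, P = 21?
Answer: 2769/43 ≈ 64.395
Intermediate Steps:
b(z) = -88 (b(z) = -8 + 4*(5*(-4)) = -8 + 4*(-20) = -8 - 80 = -88)
U(O) = O/(2 + O) (U(O) = O/(O + 2) = O/(2 + O))
I = 40 (I = 145 - (-3 + 8)*21 = 145 - 5*21 = 145 - 1*105 = 145 - 105 = 40)
B(s) = -3 - 66*s/43 (B(s) = -3 + ((-(-264)/(2 - 88))*s)/2 = -3 + ((-(-264)/(-86))*s)/2 = -3 + ((-(-264)*(-1)/86)*s)/2 = -3 + ((-3*44/43)*s)/2 = -3 + (-132*s/43)/2 = -3 - 66*s/43)
-B(I) = -(-3 - 66/43*40) = -(-3 - 2640/43) = -1*(-2769/43) = 2769/43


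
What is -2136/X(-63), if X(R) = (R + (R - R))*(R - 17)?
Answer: -89/210 ≈ -0.42381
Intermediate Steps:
X(R) = R*(-17 + R) (X(R) = (R + 0)*(-17 + R) = R*(-17 + R))
-2136/X(-63) = -2136*(-1/(63*(-17 - 63))) = -2136/((-63*(-80))) = -2136/5040 = -2136*1/5040 = -89/210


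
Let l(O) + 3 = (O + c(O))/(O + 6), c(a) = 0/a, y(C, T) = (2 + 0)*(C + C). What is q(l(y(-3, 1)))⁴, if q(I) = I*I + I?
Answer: 0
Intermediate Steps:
y(C, T) = 4*C (y(C, T) = 2*(2*C) = 4*C)
c(a) = 0
l(O) = -3 + O/(6 + O) (l(O) = -3 + (O + 0)/(O + 6) = -3 + O/(6 + O))
q(I) = I + I² (q(I) = I² + I = I + I²)
q(l(y(-3, 1)))⁴ = ((2*(-9 - 4*(-3))/(6 + 4*(-3)))*(1 + 2*(-9 - 4*(-3))/(6 + 4*(-3))))⁴ = ((2*(-9 - 1*(-12))/(6 - 12))*(1 + 2*(-9 - 1*(-12))/(6 - 12)))⁴ = ((2*(-9 + 12)/(-6))*(1 + 2*(-9 + 12)/(-6)))⁴ = ((2*(-⅙)*3)*(1 + 2*(-⅙)*3))⁴ = (-(1 - 1))⁴ = (-1*0)⁴ = 0⁴ = 0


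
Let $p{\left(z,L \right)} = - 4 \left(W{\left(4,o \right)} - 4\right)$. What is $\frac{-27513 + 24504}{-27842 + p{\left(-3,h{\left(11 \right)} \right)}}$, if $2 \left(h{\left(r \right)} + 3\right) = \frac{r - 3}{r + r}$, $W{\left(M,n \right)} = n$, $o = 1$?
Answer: $\frac{3009}{27830} \approx 0.10812$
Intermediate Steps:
$h{\left(r \right)} = -3 + \frac{-3 + r}{4 r}$ ($h{\left(r \right)} = -3 + \frac{\left(r - 3\right) \frac{1}{r + r}}{2} = -3 + \frac{\left(-3 + r\right) \frac{1}{2 r}}{2} = -3 + \frac{\frac{1}{2} \frac{1}{r} \left(-3 + r\right)}{2} = -3 + \frac{-3 + r}{4 r}$)
$p{\left(z,L \right)} = 12$ ($p{\left(z,L \right)} = - 4 \left(1 - 4\right) = \left(-4\right) \left(-3\right) = 12$)
$\frac{-27513 + 24504}{-27842 + p{\left(-3,h{\left(11 \right)} \right)}} = \frac{-27513 + 24504}{-27842 + 12} = - \frac{3009}{-27830} = \left(-3009\right) \left(- \frac{1}{27830}\right) = \frac{3009}{27830}$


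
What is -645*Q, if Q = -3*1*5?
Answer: 9675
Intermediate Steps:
Q = -15 (Q = -3*5 = -15)
-645*Q = -645*(-15) = 9675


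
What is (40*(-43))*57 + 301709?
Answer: 203669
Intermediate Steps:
(40*(-43))*57 + 301709 = -1720*57 + 301709 = -98040 + 301709 = 203669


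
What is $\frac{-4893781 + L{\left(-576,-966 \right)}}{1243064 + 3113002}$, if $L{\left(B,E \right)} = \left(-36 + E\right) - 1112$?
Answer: $- \frac{1631965}{1452022} \approx -1.1239$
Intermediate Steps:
$L{\left(B,E \right)} = -1148 + E$ ($L{\left(B,E \right)} = \left(-36 + E\right) - 1112 = -1148 + E$)
$\frac{-4893781 + L{\left(-576,-966 \right)}}{1243064 + 3113002} = \frac{-4893781 - 2114}{1243064 + 3113002} = \frac{-4893781 - 2114}{4356066} = \left(-4895895\right) \frac{1}{4356066} = - \frac{1631965}{1452022}$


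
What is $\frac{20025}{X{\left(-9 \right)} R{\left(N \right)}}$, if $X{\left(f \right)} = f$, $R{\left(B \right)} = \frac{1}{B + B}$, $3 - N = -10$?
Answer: $-57850$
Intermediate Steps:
$N = 13$ ($N = 3 - -10 = 3 + 10 = 13$)
$R{\left(B \right)} = \frac{1}{2 B}$
$\frac{20025}{X{\left(-9 \right)} R{\left(N \right)}} = \frac{20025}{\left(-9\right) \frac{1}{2 \cdot 13}} = \frac{20025}{\left(-9\right) \frac{1}{2} \cdot \frac{1}{13}} = \frac{20025}{\left(-9\right) \frac{1}{26}} = \frac{20025}{- \frac{9}{26}} = 20025 \left(- \frac{26}{9}\right) = -57850$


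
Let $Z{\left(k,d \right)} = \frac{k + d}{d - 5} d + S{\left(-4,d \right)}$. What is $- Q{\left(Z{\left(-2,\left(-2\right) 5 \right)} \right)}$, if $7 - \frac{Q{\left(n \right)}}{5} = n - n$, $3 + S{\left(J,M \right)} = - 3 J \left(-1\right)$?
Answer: $-35$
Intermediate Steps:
$S{\left(J,M \right)} = -3 + 3 J$ ($S{\left(J,M \right)} = -3 + - 3 J \left(-1\right) = -3 + 3 J$)
$Z{\left(k,d \right)} = -15 + \frac{d \left(d + k\right)}{-5 + d}$ ($Z{\left(k,d \right)} = \frac{k + d}{d - 5} d + \left(-3 + 3 \left(-4\right)\right) = \frac{d + k}{-5 + d} d - 15 = \frac{d \left(d + k\right)}{-5 + d} - 15 = -15 + \frac{d \left(d + k\right)}{-5 + d}$)
$Q{\left(n \right)} = 35$ ($Q{\left(n \right)} = 35 - 5 \left(n - n\right) = 35 - 0 = 35 + 0 = 35$)
$- Q{\left(Z{\left(-2,\left(-2\right) 5 \right)} \right)} = \left(-1\right) 35 = -35$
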